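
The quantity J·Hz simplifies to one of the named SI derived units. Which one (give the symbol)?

J = N·m (work = force × distance),
    = kg·m²·s⁻².
Hz = 1/s = s⁻¹ (frequency is cycles per second).
Combining: J·Hz = (kg·m²·s⁻²) · s⁻¹ = kg·m²·s⁻³.
kg·m²·s⁻³ is the base-SI form of the watt.

W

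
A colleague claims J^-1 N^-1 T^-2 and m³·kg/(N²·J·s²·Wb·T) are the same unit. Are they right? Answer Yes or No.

Yes

Left side:
  J = N·m (work = force × distance),
      = kg·m²·s⁻².
  So J⁻¹ = kg⁻¹·m⁻²·s².
  N = kg·m/s² = kg·m·s⁻² (force = mass × acceleration).
  So N⁻¹ = kg⁻¹·m⁻¹·s².
  T = Wb/m² (flux density = flux per area),
      = kg·s⁻²·A⁻¹.
  So T⁻² = kg⁻²·s⁴·A².
  Combining: J⁻¹·N⁻¹·T⁻² = (kg⁻¹·m⁻²·s²) · (kg⁻¹·m⁻¹·s²) · (kg⁻²·s⁴·A²) = kg⁻⁴·m⁻³·s⁸·A².
Right side:
  N = kg·m/s² = kg·m·s⁻² (force = mass × acceleration).
  So N⁻² = kg⁻²·m⁻²·s⁴.
  J = N·m (work = force × distance),
      = kg·m²·s⁻².
  So J⁻¹ = kg⁻¹·m⁻²·s².
  Wb = V·s (flux: a volt is a weber per second),
      = kg·m²·s⁻²·A⁻¹.
  So Wb⁻¹ = kg⁻¹·m⁻²·s²·A.
  T = Wb/m² (flux density = flux per area),
      = kg·s⁻²·A⁻¹.
  So T⁻¹ = kg⁻¹·s²·A.
  Combining: N⁻²·m³·kg·J⁻¹·s⁻²·Wb⁻¹·T⁻¹ = (kg⁻²·m⁻²·s⁴) · m³ · kg · (kg⁻¹·m⁻²·s²) · s⁻² · (kg⁻¹·m⁻²·s²·A) · (kg⁻¹·s²·A) = kg⁻⁴·m⁻³·s⁸·A².
Both reduce to kg⁻⁴·m⁻³·s⁸·A².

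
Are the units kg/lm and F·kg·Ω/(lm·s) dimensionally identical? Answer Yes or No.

Yes

Left side:
  lm = cd.
  So lm⁻¹ = cd⁻¹.
  Combining: kg·lm⁻¹ = kg · cd⁻¹ = kg·cd⁻¹.
Right side:
  lm = cd.
  So lm⁻¹ = cd⁻¹.
  F = kg⁻¹·m⁻²·s⁴·A².
  Ω = kg·m²·s⁻³·A⁻².
  Combining: lm⁻¹·F·kg·s⁻¹·Ω = cd⁻¹ · (kg⁻¹·m⁻²·s⁴·A²) · kg · s⁻¹ · (kg·m²·s⁻³·A⁻²) = kg·cd⁻¹.
Both reduce to kg·cd⁻¹.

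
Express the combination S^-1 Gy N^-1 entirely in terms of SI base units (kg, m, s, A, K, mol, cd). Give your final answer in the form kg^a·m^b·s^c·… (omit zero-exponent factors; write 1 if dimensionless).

S = kg⁻¹·m⁻²·s³·A².
So S⁻¹ = kg·m²·s⁻³·A⁻².
Gy = m²·s⁻².
N = kg·m·s⁻².
So N⁻¹ = kg⁻¹·m⁻¹·s².
Combining: S⁻¹·Gy·N⁻¹ = (kg·m²·s⁻³·A⁻²) · (m²·s⁻²) · (kg⁻¹·m⁻¹·s²) = m³·s⁻³·A⁻².

m³·s⁻³·A⁻²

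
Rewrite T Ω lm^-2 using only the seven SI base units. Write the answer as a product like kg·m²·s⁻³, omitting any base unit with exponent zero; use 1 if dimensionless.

T = Wb/m² (flux density = flux per area),
    = kg·s⁻²·A⁻¹.
Ω = V/A (resistance = voltage per current),
    = kg·m²·s⁻³·A⁻².
lm = cd·sr = cd (luminous flux; sr is dimensionless).
So lm⁻² = cd⁻².
Combining: T·Ω·lm⁻² = (kg·s⁻²·A⁻¹) · (kg·m²·s⁻³·A⁻²) · cd⁻² = kg²·m²·s⁻⁵·A⁻³·cd⁻².

kg²·m²·s⁻⁵·A⁻³·cd⁻²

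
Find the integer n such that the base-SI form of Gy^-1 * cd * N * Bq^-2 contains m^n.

Gy = J/kg (absorbed dose = energy per mass),
    = m²·s⁻².
So Gy⁻¹ = m⁻²·s².
N = kg·m/s² = kg·m·s⁻² (force = mass × acceleration).
Bq = 1/s = s⁻¹ (activity is decays per second).
So Bq⁻² = s².
Combining: Gy⁻¹·cd·N·Bq⁻² = (m⁻²·s²) · cd · (kg·m·s⁻²) · s² = kg·m⁻¹·s²·cd.
The exponent of m is -1.

-1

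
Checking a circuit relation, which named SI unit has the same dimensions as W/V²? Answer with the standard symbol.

S

W = kg·m²·s⁻³.
V = kg·m²·s⁻³·A⁻¹.
So V⁻² = kg⁻²·m⁻⁴·s⁶·A².
Combining: W·V⁻² = (kg·m²·s⁻³) · (kg⁻²·m⁻⁴·s⁶·A²) = kg⁻¹·m⁻²·s³·A².
kg⁻¹·m⁻²·s³·A² is the base-SI form of the siemens.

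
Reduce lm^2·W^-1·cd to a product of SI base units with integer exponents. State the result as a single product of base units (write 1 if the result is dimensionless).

kg⁻¹·m⁻²·s³·cd³

lm = cd.
So lm² = cd².
W = kg·m²·s⁻³.
So W⁻¹ = kg⁻¹·m⁻²·s³.
Combining: lm²·W⁻¹·cd = cd² · (kg⁻¹·m⁻²·s³) · cd = kg⁻¹·m⁻²·s³·cd³.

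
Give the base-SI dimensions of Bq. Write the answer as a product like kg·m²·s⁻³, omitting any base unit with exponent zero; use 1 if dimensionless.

Bq = 1/s = s⁻¹ (activity is decays per second).

s⁻¹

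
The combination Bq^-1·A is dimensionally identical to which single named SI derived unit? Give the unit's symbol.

Bq = s⁻¹.
So Bq⁻¹ = s.
Combining: Bq⁻¹·A = s · A = s·A.
s·A is the base-SI form of the coulomb.

C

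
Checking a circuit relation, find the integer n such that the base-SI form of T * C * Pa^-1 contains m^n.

T = Wb/m² (flux density = flux per area),
    = kg·s⁻²·A⁻¹.
C = A·s = s·A (charge = current × time).
Pa = N/m² (pressure = force per area),
    = kg·m⁻¹·s⁻².
So Pa⁻¹ = kg⁻¹·m·s².
Combining: T·C·Pa⁻¹ = (kg·s⁻²·A⁻¹) · (s·A) · (kg⁻¹·m·s²) = m·s.
The exponent of m is 1.

1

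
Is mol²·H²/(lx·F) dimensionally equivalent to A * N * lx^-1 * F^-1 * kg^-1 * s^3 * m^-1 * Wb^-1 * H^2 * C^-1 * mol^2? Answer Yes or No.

No

Left side:
  lx = lm/m² (illuminance = luminous flux per area),
      = m⁻²·cd.
  So lx⁻¹ = m²·cd⁻¹.
  F = C/V (capacitance = charge per voltage),
      = A·s/(kg·m²·s⁻³·A⁻¹) (substituting C and V),
      = kg⁻¹·m⁻²·s⁴·A².
  So F⁻¹ = kg·m²·s⁻⁴·A⁻².
  H = Wb/A (inductance = flux per current),
      = kg·m²·s⁻²·A⁻².
  So H² = kg²·m⁴·s⁻⁴·A⁻⁴.
  Combining: mol²·lx⁻¹·F⁻¹·H² = mol² · (m²·cd⁻¹) · (kg·m²·s⁻⁴·A⁻²) · (kg²·m⁴·s⁻⁴·A⁻⁴) = kg³·m⁸·s⁻⁸·A⁻⁶·mol²·cd⁻¹.
Right side:
  N = kg·m/s² = kg·m·s⁻² (force = mass × acceleration).
  lx = lm/m² (illuminance = luminous flux per area),
      = m⁻²·cd.
  So lx⁻¹ = m²·cd⁻¹.
  F = C/V (capacitance = charge per voltage),
      = A·s/(kg·m²·s⁻³·A⁻¹) (substituting C and V),
      = kg⁻¹·m⁻²·s⁴·A².
  So F⁻¹ = kg·m²·s⁻⁴·A⁻².
  Wb = V·s (flux: a volt is a weber per second),
      = kg·m²·s⁻²·A⁻¹.
  So Wb⁻¹ = kg⁻¹·m⁻²·s²·A.
  H = Wb/A (inductance = flux per current),
      = kg·m²·s⁻²·A⁻².
  So H² = kg²·m⁴·s⁻⁴·A⁻⁴.
  C = A·s = s·A (charge = current × time).
  So C⁻¹ = s⁻¹·A⁻¹.
  Combining: A·N·lx⁻¹·F⁻¹·kg⁻¹·s³·m⁻¹·Wb⁻¹·H²·C⁻¹·mol² = A · (kg·m·s⁻²) · (m²·cd⁻¹) · (kg·m²·s⁻⁴·A⁻²) · kg⁻¹ · s³ · m⁻¹ · (kg⁻¹·m⁻²·s²·A) · (kg²·m⁴·s⁻⁴·A⁻⁴) · (s⁻¹·A⁻¹) · mol² = kg²·m⁶·s⁻⁶·A⁻⁵·mol²·cd⁻¹.
Left is kg³·m⁸·s⁻⁸·A⁻⁶·mol²·cd⁻¹; right is kg²·m⁶·s⁻⁶·A⁻⁵·mol²·cd⁻¹ — different.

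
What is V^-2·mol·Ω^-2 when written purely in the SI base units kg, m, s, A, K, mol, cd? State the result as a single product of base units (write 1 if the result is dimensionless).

kg⁻⁴·m⁻⁸·s¹²·A⁶·mol

V = kg·m²·s⁻³·A⁻¹.
So V⁻² = kg⁻²·m⁻⁴·s⁶·A².
Ω = kg·m²·s⁻³·A⁻².
So Ω⁻² = kg⁻²·m⁻⁴·s⁶·A⁴.
Combining: V⁻²·mol·Ω⁻² = (kg⁻²·m⁻⁴·s⁶·A²) · mol · (kg⁻²·m⁻⁴·s⁶·A⁴) = kg⁻⁴·m⁻⁸·s¹²·A⁶·mol.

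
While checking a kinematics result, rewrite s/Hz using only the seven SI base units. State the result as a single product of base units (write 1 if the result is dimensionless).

Hz = s⁻¹.
So Hz⁻¹ = s.
Combining: Hz⁻¹·s = s · s = s².

s²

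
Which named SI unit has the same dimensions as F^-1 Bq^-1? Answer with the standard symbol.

Ω

F = kg⁻¹·m⁻²·s⁴·A².
So F⁻¹ = kg·m²·s⁻⁴·A⁻².
Bq = s⁻¹.
So Bq⁻¹ = s.
Combining: F⁻¹·Bq⁻¹ = (kg·m²·s⁻⁴·A⁻²) · s = kg·m²·s⁻³·A⁻².
kg·m²·s⁻³·A⁻² is the base-SI form of the ohm.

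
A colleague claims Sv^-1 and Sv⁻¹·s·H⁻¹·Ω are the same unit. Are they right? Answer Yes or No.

Yes

Left side:
  Sv = m²·s⁻².
  So Sv⁻¹ = m⁻²·s².
Right side:
  Sv = m²·s⁻².
  So Sv⁻¹ = m⁻²·s².
  H = kg·m²·s⁻²·A⁻².
  So H⁻¹ = kg⁻¹·m⁻²·s²·A².
  Ω = kg·m²·s⁻³·A⁻².
  Combining: Sv⁻¹·s·H⁻¹·Ω = (m⁻²·s²) · s · (kg⁻¹·m⁻²·s²·A²) · (kg·m²·s⁻³·A⁻²) = m⁻²·s².
Both reduce to m⁻²·s².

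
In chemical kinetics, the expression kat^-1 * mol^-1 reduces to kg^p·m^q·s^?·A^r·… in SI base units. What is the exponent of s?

kat = s⁻¹·mol.
So kat⁻¹ = s·mol⁻¹.
Combining: kat⁻¹·mol⁻¹ = (s·mol⁻¹) · mol⁻¹ = s·mol⁻².
The exponent of s is 1.

1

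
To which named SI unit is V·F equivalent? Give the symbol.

C

V = W/A (potential = power per current),
    = kg·m²·s⁻³·A⁻¹.
F = C/V (capacitance = charge per voltage),
    = A·s/(kg·m²·s⁻³·A⁻¹) (substituting C and V),
    = kg⁻¹·m⁻²·s⁴·A².
Combining: V·F = (kg·m²·s⁻³·A⁻¹) · (kg⁻¹·m⁻²·s⁴·A²) = s·A.
s·A is the base-SI form of the coulomb.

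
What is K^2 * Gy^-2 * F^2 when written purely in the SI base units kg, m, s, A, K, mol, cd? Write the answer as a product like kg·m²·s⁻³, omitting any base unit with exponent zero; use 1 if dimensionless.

kg⁻²·m⁻⁸·s¹²·A⁴·K²

Gy = J/kg (absorbed dose = energy per mass),
    = m²·s⁻².
So Gy⁻² = m⁻⁴·s⁴.
F = C/V (capacitance = charge per voltage),
    = A·s/(kg·m²·s⁻³·A⁻¹) (substituting C and V),
    = kg⁻¹·m⁻²·s⁴·A².
So F² = kg⁻²·m⁻⁴·s⁸·A⁴.
Combining: K²·Gy⁻²·F² = K² · (m⁻⁴·s⁴) · (kg⁻²·m⁻⁴·s⁸·A⁴) = kg⁻²·m⁻⁸·s¹²·A⁴·K².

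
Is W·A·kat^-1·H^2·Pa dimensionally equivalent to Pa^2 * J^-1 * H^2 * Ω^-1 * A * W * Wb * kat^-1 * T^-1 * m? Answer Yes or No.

Left side:
  W = J/s (power = energy per time),
      = kg·m²·s⁻³.
  kat = mol/s = s⁻¹·mol (catalytic activity).
  So kat⁻¹ = s·mol⁻¹.
  H = Wb/A (inductance = flux per current),
      = kg·m²·s⁻²·A⁻².
  So H² = kg²·m⁴·s⁻⁴·A⁻⁴.
  Pa = N/m² (pressure = force per area),
      = kg·m⁻¹·s⁻².
  Combining: W·A·kat⁻¹·H²·Pa = (kg·m²·s⁻³) · A · (s·mol⁻¹) · (kg²·m⁴·s⁻⁴·A⁻⁴) · (kg·m⁻¹·s⁻²) = kg⁴·m⁵·s⁻⁸·A⁻³·mol⁻¹.
Right side:
  Pa = kg·m⁻¹·s⁻².
  So Pa² = kg²·m⁻²·s⁻⁴.
  J = kg·m²·s⁻².
  So J⁻¹ = kg⁻¹·m⁻²·s².
  H = kg·m²·s⁻²·A⁻².
  So H² = kg²·m⁴·s⁻⁴·A⁻⁴.
  Ω = kg·m²·s⁻³·A⁻².
  So Ω⁻¹ = kg⁻¹·m⁻²·s³·A².
  W = kg·m²·s⁻³.
  Wb = kg·m²·s⁻²·A⁻¹.
  kat = s⁻¹·mol.
  So kat⁻¹ = s·mol⁻¹.
  T = kg·s⁻²·A⁻¹.
  So T⁻¹ = kg⁻¹·s²·A.
  Combining: Pa²·J⁻¹·H²·Ω⁻¹·A·W·Wb·kat⁻¹·T⁻¹·m = (kg²·m⁻²·s⁻⁴) · (kg⁻¹·m⁻²·s²) · (kg²·m⁴·s⁻⁴·A⁻⁴) · (kg⁻¹·m⁻²·s³·A²) · A · (kg·m²·s⁻³) · (kg·m²·s⁻²·A⁻¹) · (s·mol⁻¹) · (kg⁻¹·s²·A) · m = kg³·m³·s⁻⁵·A⁻¹·mol⁻¹.
Left is kg⁴·m⁵·s⁻⁸·A⁻³·mol⁻¹; right is kg³·m³·s⁻⁵·A⁻¹·mol⁻¹ — different.

No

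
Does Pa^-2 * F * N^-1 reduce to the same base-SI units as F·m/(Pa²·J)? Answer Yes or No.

Left side:
  Pa = kg·m⁻¹·s⁻².
  So Pa⁻² = kg⁻²·m²·s⁴.
  F = kg⁻¹·m⁻²·s⁴·A².
  N = kg·m·s⁻².
  So N⁻¹ = kg⁻¹·m⁻¹·s².
  Combining: Pa⁻²·F·N⁻¹ = (kg⁻²·m²·s⁴) · (kg⁻¹·m⁻²·s⁴·A²) · (kg⁻¹·m⁻¹·s²) = kg⁻⁴·m⁻¹·s¹⁰·A².
Right side:
  F = C/V (capacitance = charge per voltage),
      = A·s/(kg·m²·s⁻³·A⁻¹) (substituting C and V),
      = kg⁻¹·m⁻²·s⁴·A².
  Pa = N/m² (pressure = force per area),
      = kg·m⁻¹·s⁻².
  So Pa⁻² = kg⁻²·m²·s⁴.
  J = N·m (work = force × distance),
      = kg·m²·s⁻².
  So J⁻¹ = kg⁻¹·m⁻²·s².
  Combining: F·m·Pa⁻²·J⁻¹ = (kg⁻¹·m⁻²·s⁴·A²) · m · (kg⁻²·m²·s⁴) · (kg⁻¹·m⁻²·s²) = kg⁻⁴·m⁻¹·s¹⁰·A².
Both reduce to kg⁻⁴·m⁻¹·s¹⁰·A².

Yes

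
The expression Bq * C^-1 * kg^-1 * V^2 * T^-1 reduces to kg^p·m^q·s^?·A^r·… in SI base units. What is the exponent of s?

Bq = 1/s = s⁻¹ (activity is decays per second).
C = A·s = s·A (charge = current × time).
So C⁻¹ = s⁻¹·A⁻¹.
V = W/A (potential = power per current),
    = kg·m²·s⁻³·A⁻¹.
So V² = kg²·m⁴·s⁻⁶·A⁻².
T = Wb/m² (flux density = flux per area),
    = kg·s⁻²·A⁻¹.
So T⁻¹ = kg⁻¹·s²·A.
Combining: Bq·C⁻¹·kg⁻¹·V²·T⁻¹ = s⁻¹ · (s⁻¹·A⁻¹) · kg⁻¹ · (kg²·m⁴·s⁻⁶·A⁻²) · (kg⁻¹·s²·A) = m⁴·s⁻⁶·A⁻².
The exponent of s is -6.

-6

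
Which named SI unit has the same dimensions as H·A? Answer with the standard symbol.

H = Wb/A (inductance = flux per current),
    = kg·m²·s⁻²·A⁻².
Combining: H·A = (kg·m²·s⁻²·A⁻²) · A = kg·m²·s⁻²·A⁻¹.
kg·m²·s⁻²·A⁻¹ is the base-SI form of the weber.

Wb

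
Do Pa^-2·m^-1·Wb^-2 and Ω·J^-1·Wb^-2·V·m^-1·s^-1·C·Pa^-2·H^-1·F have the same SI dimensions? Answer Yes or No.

No

Left side:
  Pa = N/m² (pressure = force per area),
      = kg·m⁻¹·s⁻².
  So Pa⁻² = kg⁻²·m²·s⁴.
  Wb = V·s (flux: a volt is a weber per second),
      = kg·m²·s⁻²·A⁻¹.
  So Wb⁻² = kg⁻²·m⁻⁴·s⁴·A².
  Combining: Pa⁻²·m⁻¹·Wb⁻² = (kg⁻²·m²·s⁴) · m⁻¹ · (kg⁻²·m⁻⁴·s⁴·A²) = kg⁻⁴·m⁻³·s⁸·A².
Right side:
  Ω = kg·m²·s⁻³·A⁻².
  J = kg·m²·s⁻².
  So J⁻¹ = kg⁻¹·m⁻²·s².
  Wb = kg·m²·s⁻²·A⁻¹.
  So Wb⁻² = kg⁻²·m⁻⁴·s⁴·A².
  V = kg·m²·s⁻³·A⁻¹.
  C = s·A.
  Pa = kg·m⁻¹·s⁻².
  So Pa⁻² = kg⁻²·m²·s⁴.
  H = kg·m²·s⁻²·A⁻².
  So H⁻¹ = kg⁻¹·m⁻²·s²·A².
  F = kg⁻¹·m⁻²·s⁴·A².
  Combining: Ω·J⁻¹·Wb⁻²·V·m⁻¹·s⁻¹·C·Pa⁻²·H⁻¹·F = (kg·m²·s⁻³·A⁻²) · (kg⁻¹·m⁻²·s²) · (kg⁻²·m⁻⁴·s⁴·A²) · (kg·m²·s⁻³·A⁻¹) · m⁻¹ · s⁻¹ · (s·A) · (kg⁻²·m²·s⁴) · (kg⁻¹·m⁻²·s²·A²) · (kg⁻¹·m⁻²·s⁴·A²) = kg⁻⁵·m⁻⁵·s¹⁰·A⁴.
Left is kg⁻⁴·m⁻³·s⁸·A²; right is kg⁻⁵·m⁻⁵·s¹⁰·A⁴ — different.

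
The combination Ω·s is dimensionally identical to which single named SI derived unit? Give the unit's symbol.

Ω = V/A (resistance = voltage per current),
    = kg·m²·s⁻³·A⁻².
Combining: Ω·s = (kg·m²·s⁻³·A⁻²) · s = kg·m²·s⁻²·A⁻².
kg·m²·s⁻²·A⁻² is the base-SI form of the henry.

H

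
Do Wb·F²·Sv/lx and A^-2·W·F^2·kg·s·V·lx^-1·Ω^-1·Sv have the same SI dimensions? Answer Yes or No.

No

Left side:
  Wb = V·s (flux: a volt is a weber per second),
      = kg·m²·s⁻²·A⁻¹.
  F = C/V (capacitance = charge per voltage),
      = A·s/(kg·m²·s⁻³·A⁻¹) (substituting C and V),
      = kg⁻¹·m⁻²·s⁴·A².
  So F² = kg⁻²·m⁻⁴·s⁸·A⁴.
  lx = lm/m² (illuminance = luminous flux per area),
      = m⁻²·cd.
  So lx⁻¹ = m²·cd⁻¹.
  Sv = J/kg (equivalent dose = energy per mass),
      = m²·s⁻².
  Combining: Wb·F²·lx⁻¹·Sv = (kg·m²·s⁻²·A⁻¹) · (kg⁻²·m⁻⁴·s⁸·A⁴) · (m²·cd⁻¹) · (m²·s⁻²) = kg⁻¹·m²·s⁴·A³·cd⁻¹.
Right side:
  W = kg·m²·s⁻³.
  F = kg⁻¹·m⁻²·s⁴·A².
  So F² = kg⁻²·m⁻⁴·s⁸·A⁴.
  V = kg·m²·s⁻³·A⁻¹.
  lx = m⁻²·cd.
  So lx⁻¹ = m²·cd⁻¹.
  Ω = kg·m²·s⁻³·A⁻².
  So Ω⁻¹ = kg⁻¹·m⁻²·s³·A².
  Sv = m²·s⁻².
  Combining: A⁻²·W·F²·kg·s·V·lx⁻¹·Ω⁻¹·Sv = A⁻² · (kg·m²·s⁻³) · (kg⁻²·m⁻⁴·s⁸·A⁴) · kg · s · (kg·m²·s⁻³·A⁻¹) · (m²·cd⁻¹) · (kg⁻¹·m⁻²·s³·A²) · (m²·s⁻²) = m²·s⁴·A³·cd⁻¹.
Left is kg⁻¹·m²·s⁴·A³·cd⁻¹; right is m²·s⁴·A³·cd⁻¹ — different.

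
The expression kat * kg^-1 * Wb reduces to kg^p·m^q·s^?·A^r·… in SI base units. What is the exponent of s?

kat = mol/s = s⁻¹·mol (catalytic activity).
Wb = V·s (flux: a volt is a weber per second),
    = kg·m²·s⁻²·A⁻¹.
Combining: kat·kg⁻¹·Wb = (s⁻¹·mol) · kg⁻¹ · (kg·m²·s⁻²·A⁻¹) = m²·s⁻³·A⁻¹·mol.
The exponent of s is -3.

-3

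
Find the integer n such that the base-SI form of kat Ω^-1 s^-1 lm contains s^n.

kat = s⁻¹·mol.
Ω = kg·m²·s⁻³·A⁻².
So Ω⁻¹ = kg⁻¹·m⁻²·s³·A².
lm = cd.
Combining: kat·Ω⁻¹·s⁻¹·lm = (s⁻¹·mol) · (kg⁻¹·m⁻²·s³·A²) · s⁻¹ · cd = kg⁻¹·m⁻²·s·A²·mol·cd.
The exponent of s is 1.

1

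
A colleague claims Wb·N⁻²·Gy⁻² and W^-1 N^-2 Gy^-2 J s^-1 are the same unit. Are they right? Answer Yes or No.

No

Left side:
  Wb = kg·m²·s⁻²·A⁻¹.
  N = kg·m·s⁻².
  So N⁻² = kg⁻²·m⁻²·s⁴.
  Gy = m²·s⁻².
  So Gy⁻² = m⁻⁴·s⁴.
  Combining: Wb·N⁻²·Gy⁻² = (kg·m²·s⁻²·A⁻¹) · (kg⁻²·m⁻²·s⁴) · (m⁻⁴·s⁴) = kg⁻¹·m⁻⁴·s⁶·A⁻¹.
Right side:
  W = J/s (power = energy per time),
      = kg·m²·s⁻³.
  So W⁻¹ = kg⁻¹·m⁻²·s³.
  N = kg·m/s² = kg·m·s⁻² (force = mass × acceleration).
  So N⁻² = kg⁻²·m⁻²·s⁴.
  Gy = J/kg (absorbed dose = energy per mass),
      = m²·s⁻².
  So Gy⁻² = m⁻⁴·s⁴.
  J = N·m (work = force × distance),
      = kg·m²·s⁻².
  Combining: W⁻¹·N⁻²·Gy⁻²·J·s⁻¹ = (kg⁻¹·m⁻²·s³) · (kg⁻²·m⁻²·s⁴) · (m⁻⁴·s⁴) · (kg·m²·s⁻²) · s⁻¹ = kg⁻²·m⁻⁶·s⁸.
Left is kg⁻¹·m⁻⁴·s⁶·A⁻¹; right is kg⁻²·m⁻⁶·s⁸ — different.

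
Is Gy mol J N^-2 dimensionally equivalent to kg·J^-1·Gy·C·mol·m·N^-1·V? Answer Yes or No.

Left side:
  Gy = m²·s⁻².
  J = kg·m²·s⁻².
  N = kg·m·s⁻².
  So N⁻² = kg⁻²·m⁻²·s⁴.
  Combining: Gy·mol·J·N⁻² = (m²·s⁻²) · mol · (kg·m²·s⁻²) · (kg⁻²·m⁻²·s⁴) = kg⁻¹·m²·mol.
Right side:
  J = kg·m²·s⁻².
  So J⁻¹ = kg⁻¹·m⁻²·s².
  Gy = m²·s⁻².
  C = s·A.
  N = kg·m·s⁻².
  So N⁻¹ = kg⁻¹·m⁻¹·s².
  V = kg·m²·s⁻³·A⁻¹.
  Combining: kg·J⁻¹·Gy·C·mol·m·N⁻¹·V = kg · (kg⁻¹·m⁻²·s²) · (m²·s⁻²) · (s·A) · mol · m · (kg⁻¹·m⁻¹·s²) · (kg·m²·s⁻³·A⁻¹) = m²·mol.
Left is kg⁻¹·m²·mol; right is m²·mol — different.

No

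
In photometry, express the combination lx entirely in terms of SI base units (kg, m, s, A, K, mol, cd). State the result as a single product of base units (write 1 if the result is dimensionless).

lx = m⁻²·cd.

m⁻²·cd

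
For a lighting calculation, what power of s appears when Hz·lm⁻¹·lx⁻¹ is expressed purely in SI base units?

-1

Hz = s⁻¹.
lm = cd.
So lm⁻¹ = cd⁻¹.
lx = m⁻²·cd.
So lx⁻¹ = m²·cd⁻¹.
Combining: Hz·lm⁻¹·lx⁻¹ = s⁻¹ · cd⁻¹ · (m²·cd⁻¹) = m²·s⁻¹·cd⁻².
The exponent of s is -1.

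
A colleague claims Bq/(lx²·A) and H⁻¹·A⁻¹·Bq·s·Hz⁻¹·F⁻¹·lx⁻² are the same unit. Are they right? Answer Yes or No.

Left side:
  lx = lm/m² (illuminance = luminous flux per area),
      = m⁻²·cd.
  So lx⁻² = m⁴·cd⁻².
  Bq = 1/s = s⁻¹ (activity is decays per second).
  Combining: lx⁻²·A⁻¹·Bq = (m⁴·cd⁻²) · A⁻¹ · s⁻¹ = m⁴·s⁻¹·A⁻¹·cd⁻².
Right side:
  H = kg·m²·s⁻²·A⁻².
  So H⁻¹ = kg⁻¹·m⁻²·s²·A².
  Bq = s⁻¹.
  Hz = s⁻¹.
  So Hz⁻¹ = s.
  F = kg⁻¹·m⁻²·s⁴·A².
  So F⁻¹ = kg·m²·s⁻⁴·A⁻².
  lx = m⁻²·cd.
  So lx⁻² = m⁴·cd⁻².
  Combining: H⁻¹·A⁻¹·Bq·s·Hz⁻¹·F⁻¹·lx⁻² = (kg⁻¹·m⁻²·s²·A²) · A⁻¹ · s⁻¹ · s · s · (kg·m²·s⁻⁴·A⁻²) · (m⁴·cd⁻²) = m⁴·s⁻¹·A⁻¹·cd⁻².
Both reduce to m⁴·s⁻¹·A⁻¹·cd⁻².

Yes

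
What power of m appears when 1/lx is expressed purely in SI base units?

2

lx = lm/m² (illuminance = luminous flux per area),
    = m⁻²·cd.
So lx⁻¹ = m²·cd⁻¹.
The exponent of m is 2.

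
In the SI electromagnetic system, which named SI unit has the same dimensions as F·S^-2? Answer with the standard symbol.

F = kg⁻¹·m⁻²·s⁴·A².
S = kg⁻¹·m⁻²·s³·A².
So S⁻² = kg²·m⁴·s⁻⁶·A⁻⁴.
Combining: F·S⁻² = (kg⁻¹·m⁻²·s⁴·A²) · (kg²·m⁴·s⁻⁶·A⁻⁴) = kg·m²·s⁻²·A⁻².
kg·m²·s⁻²·A⁻² is the base-SI form of the henry.

H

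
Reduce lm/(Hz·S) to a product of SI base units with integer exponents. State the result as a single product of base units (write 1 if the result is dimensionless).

kg·m²·s⁻²·A⁻²·cd

Hz = s⁻¹.
So Hz⁻¹ = s.
S = kg⁻¹·m⁻²·s³·A².
So S⁻¹ = kg·m²·s⁻³·A⁻².
lm = cd.
Combining: Hz⁻¹·S⁻¹·lm = s · (kg·m²·s⁻³·A⁻²) · cd = kg·m²·s⁻²·A⁻²·cd.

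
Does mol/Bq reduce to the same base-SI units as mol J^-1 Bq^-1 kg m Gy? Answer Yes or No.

No

Left side:
  Bq = 1/s = s⁻¹ (activity is decays per second).
  So Bq⁻¹ = s.
  Combining: mol·Bq⁻¹ = mol · s = s·mol.
Right side:
  J = N·m (work = force × distance),
      = kg·m²·s⁻².
  So J⁻¹ = kg⁻¹·m⁻²·s².
  Bq = 1/s = s⁻¹ (activity is decays per second).
  So Bq⁻¹ = s.
  Gy = J/kg (absorbed dose = energy per mass),
      = m²·s⁻².
  Combining: mol·J⁻¹·Bq⁻¹·kg·m·Gy = mol · (kg⁻¹·m⁻²·s²) · s · kg · m · (m²·s⁻²) = m·s·mol.
Left is s·mol; right is m·s·mol — different.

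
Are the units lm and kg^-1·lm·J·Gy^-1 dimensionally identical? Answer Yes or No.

Yes

Left side:
  lm = cd.
Right side:
  lm = cd·sr = cd (luminous flux; sr is dimensionless).
  J = N·m (work = force × distance),
      = kg·m²·s⁻².
  Gy = J/kg (absorbed dose = energy per mass),
      = m²·s⁻².
  So Gy⁻¹ = m⁻²·s².
  Combining: kg⁻¹·lm·J·Gy⁻¹ = kg⁻¹ · cd · (kg·m²·s⁻²) · (m⁻²·s²) = cd.
Both reduce to cd.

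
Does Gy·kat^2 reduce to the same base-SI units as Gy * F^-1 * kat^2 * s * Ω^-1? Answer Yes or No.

Left side:
  Gy = J/kg (absorbed dose = energy per mass),
      = m²·s⁻².
  kat = mol/s = s⁻¹·mol (catalytic activity).
  So kat² = s⁻²·mol².
  Combining: Gy·kat² = (m²·s⁻²) · (s⁻²·mol²) = m²·s⁻⁴·mol².
Right side:
  Gy = J/kg (absorbed dose = energy per mass),
      = m²·s⁻².
  F = C/V (capacitance = charge per voltage),
      = A·s/(kg·m²·s⁻³·A⁻¹) (substituting C and V),
      = kg⁻¹·m⁻²·s⁴·A².
  So F⁻¹ = kg·m²·s⁻⁴·A⁻².
  kat = mol/s = s⁻¹·mol (catalytic activity).
  So kat² = s⁻²·mol².
  Ω = V/A (resistance = voltage per current),
      = kg·m²·s⁻³·A⁻².
  So Ω⁻¹ = kg⁻¹·m⁻²·s³·A².
  Combining: Gy·F⁻¹·kat²·s·Ω⁻¹ = (m²·s⁻²) · (kg·m²·s⁻⁴·A⁻²) · (s⁻²·mol²) · s · (kg⁻¹·m⁻²·s³·A²) = m²·s⁻⁴·mol².
Both reduce to m²·s⁻⁴·mol².

Yes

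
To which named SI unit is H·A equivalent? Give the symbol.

H = kg·m²·s⁻²·A⁻².
Combining: H·A = (kg·m²·s⁻²·A⁻²) · A = kg·m²·s⁻²·A⁻¹.
kg·m²·s⁻²·A⁻¹ is the base-SI form of the weber.

Wb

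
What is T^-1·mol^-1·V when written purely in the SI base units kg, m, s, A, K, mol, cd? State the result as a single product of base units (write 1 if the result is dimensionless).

T = kg·s⁻²·A⁻¹.
So T⁻¹ = kg⁻¹·s²·A.
V = kg·m²·s⁻³·A⁻¹.
Combining: T⁻¹·mol⁻¹·V = (kg⁻¹·s²·A) · mol⁻¹ · (kg·m²·s⁻³·A⁻¹) = m²·s⁻¹·mol⁻¹.

m²·s⁻¹·mol⁻¹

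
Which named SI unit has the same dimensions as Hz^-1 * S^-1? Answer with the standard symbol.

Hz = 1/s = s⁻¹ (frequency is cycles per second).
So Hz⁻¹ = s.
S = 1/Ω (conductance is reciprocal resistance),
    = kg⁻¹·m⁻²·s³·A².
So S⁻¹ = kg·m²·s⁻³·A⁻².
Combining: Hz⁻¹·S⁻¹ = s · (kg·m²·s⁻³·A⁻²) = kg·m²·s⁻²·A⁻².
kg·m²·s⁻²·A⁻² is the base-SI form of the henry.

H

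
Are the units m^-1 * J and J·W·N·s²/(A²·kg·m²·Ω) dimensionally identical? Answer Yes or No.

Left side:
  J = N·m (work = force × distance),
      = kg·m²·s⁻².
  Combining: m⁻¹·J = m⁻¹ · (kg·m²·s⁻²) = kg·m·s⁻².
Right side:
  J = kg·m²·s⁻².
  W = kg·m²·s⁻³.
  N = kg·m·s⁻².
  Ω = kg·m²·s⁻³·A⁻².
  So Ω⁻¹ = kg⁻¹·m⁻²·s³·A².
  Combining: J·A⁻²·kg⁻¹·m⁻²·W·N·s²·Ω⁻¹ = (kg·m²·s⁻²) · A⁻² · kg⁻¹ · m⁻² · (kg·m²·s⁻³) · (kg·m·s⁻²) · s² · (kg⁻¹·m⁻²·s³·A²) = kg·m·s⁻².
Both reduce to kg·m·s⁻².

Yes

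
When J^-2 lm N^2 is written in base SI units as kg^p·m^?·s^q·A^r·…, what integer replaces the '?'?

-2

J = N·m (work = force × distance),
    = kg·m²·s⁻².
So J⁻² = kg⁻²·m⁻⁴·s⁴.
lm = cd·sr = cd (luminous flux; sr is dimensionless).
N = kg·m/s² = kg·m·s⁻² (force = mass × acceleration).
So N² = kg²·m²·s⁻⁴.
Combining: J⁻²·lm·N² = (kg⁻²·m⁻⁴·s⁴) · cd · (kg²·m²·s⁻⁴) = m⁻²·cd.
The exponent of m is -2.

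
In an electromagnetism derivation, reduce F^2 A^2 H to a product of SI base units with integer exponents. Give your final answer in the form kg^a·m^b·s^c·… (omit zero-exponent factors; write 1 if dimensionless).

kg⁻¹·m⁻²·s⁶·A⁴

F = kg⁻¹·m⁻²·s⁴·A².
So F² = kg⁻²·m⁻⁴·s⁸·A⁴.
H = kg·m²·s⁻²·A⁻².
Combining: F²·A²·H = (kg⁻²·m⁻⁴·s⁸·A⁴) · A² · (kg·m²·s⁻²·A⁻²) = kg⁻¹·m⁻²·s⁶·A⁴.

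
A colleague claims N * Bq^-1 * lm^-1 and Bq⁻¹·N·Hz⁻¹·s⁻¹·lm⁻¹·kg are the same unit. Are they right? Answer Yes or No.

No

Left side:
  N = kg·m·s⁻².
  Bq = s⁻¹.
  So Bq⁻¹ = s.
  lm = cd.
  So lm⁻¹ = cd⁻¹.
  Combining: N·Bq⁻¹·lm⁻¹ = (kg·m·s⁻²) · s · cd⁻¹ = kg·m·s⁻¹·cd⁻¹.
Right side:
  Bq = s⁻¹.
  So Bq⁻¹ = s.
  N = kg·m·s⁻².
  Hz = s⁻¹.
  So Hz⁻¹ = s.
  lm = cd.
  So lm⁻¹ = cd⁻¹.
  Combining: Bq⁻¹·N·Hz⁻¹·s⁻¹·lm⁻¹·kg = s · (kg·m·s⁻²) · s · s⁻¹ · cd⁻¹ · kg = kg²·m·s⁻¹·cd⁻¹.
Left is kg·m·s⁻¹·cd⁻¹; right is kg²·m·s⁻¹·cd⁻¹ — different.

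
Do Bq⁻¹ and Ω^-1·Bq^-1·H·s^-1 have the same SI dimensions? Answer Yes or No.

Left side:
  Bq = 1/s = s⁻¹ (activity is decays per second).
  So Bq⁻¹ = s.
Right side:
  Ω = kg·m²·s⁻³·A⁻².
  So Ω⁻¹ = kg⁻¹·m⁻²·s³·A².
  Bq = s⁻¹.
  So Bq⁻¹ = s.
  H = kg·m²·s⁻²·A⁻².
  Combining: Ω⁻¹·Bq⁻¹·H·s⁻¹ = (kg⁻¹·m⁻²·s³·A²) · s · (kg·m²·s⁻²·A⁻²) · s⁻¹ = s.
Both reduce to s.

Yes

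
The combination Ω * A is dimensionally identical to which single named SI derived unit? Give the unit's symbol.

V

Ω = kg·m²·s⁻³·A⁻².
Combining: Ω·A = (kg·m²·s⁻³·A⁻²) · A = kg·m²·s⁻³·A⁻¹.
kg·m²·s⁻³·A⁻¹ is the base-SI form of the volt.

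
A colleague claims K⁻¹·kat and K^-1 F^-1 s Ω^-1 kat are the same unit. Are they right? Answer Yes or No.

Yes

Left side:
  kat = mol/s = s⁻¹·mol (catalytic activity).
  Combining: K⁻¹·kat = K⁻¹ · (s⁻¹·mol) = s⁻¹·K⁻¹·mol.
Right side:
  F = kg⁻¹·m⁻²·s⁴·A².
  So F⁻¹ = kg·m²·s⁻⁴·A⁻².
  Ω = kg·m²·s⁻³·A⁻².
  So Ω⁻¹ = kg⁻¹·m⁻²·s³·A².
  kat = s⁻¹·mol.
  Combining: K⁻¹·F⁻¹·s·Ω⁻¹·kat = K⁻¹ · (kg·m²·s⁻⁴·A⁻²) · s · (kg⁻¹·m⁻²·s³·A²) · (s⁻¹·mol) = s⁻¹·K⁻¹·mol.
Both reduce to s⁻¹·K⁻¹·mol.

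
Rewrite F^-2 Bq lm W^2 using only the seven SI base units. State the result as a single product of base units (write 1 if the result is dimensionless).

F = C/V (capacitance = charge per voltage),
    = A·s/(kg·m²·s⁻³·A⁻¹) (substituting C and V),
    = kg⁻¹·m⁻²·s⁴·A².
So F⁻² = kg²·m⁴·s⁻⁸·A⁻⁴.
Bq = 1/s = s⁻¹ (activity is decays per second).
lm = cd·sr = cd (luminous flux; sr is dimensionless).
W = J/s (power = energy per time),
    = kg·m²·s⁻³.
So W² = kg²·m⁴·s⁻⁶.
Combining: F⁻²·Bq·lm·W² = (kg²·m⁴·s⁻⁸·A⁻⁴) · s⁻¹ · cd · (kg²·m⁴·s⁻⁶) = kg⁴·m⁸·s⁻¹⁵·A⁻⁴·cd.

kg⁴·m⁸·s⁻¹⁵·A⁻⁴·cd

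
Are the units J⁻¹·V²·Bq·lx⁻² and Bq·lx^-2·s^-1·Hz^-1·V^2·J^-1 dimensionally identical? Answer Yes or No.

Left side:
  J = kg·m²·s⁻².
  So J⁻¹ = kg⁻¹·m⁻²·s².
  V = kg·m²·s⁻³·A⁻¹.
  So V² = kg²·m⁴·s⁻⁶·A⁻².
  Bq = s⁻¹.
  lx = m⁻²·cd.
  So lx⁻² = m⁴·cd⁻².
  Combining: J⁻¹·V²·Bq·lx⁻² = (kg⁻¹·m⁻²·s²) · (kg²·m⁴·s⁻⁶·A⁻²) · s⁻¹ · (m⁴·cd⁻²) = kg·m⁶·s⁻⁵·A⁻²·cd⁻².
Right side:
  Bq = 1/s = s⁻¹ (activity is decays per second).
  lx = lm/m² (illuminance = luminous flux per area),
      = m⁻²·cd.
  So lx⁻² = m⁴·cd⁻².
  Hz = 1/s = s⁻¹ (frequency is cycles per second).
  So Hz⁻¹ = s.
  V = W/A (potential = power per current),
      = kg·m²·s⁻³·A⁻¹.
  So V² = kg²·m⁴·s⁻⁶·A⁻².
  J = N·m (work = force × distance),
      = kg·m²·s⁻².
  So J⁻¹ = kg⁻¹·m⁻²·s².
  Combining: Bq·lx⁻²·s⁻¹·Hz⁻¹·V²·J⁻¹ = s⁻¹ · (m⁴·cd⁻²) · s⁻¹ · s · (kg²·m⁴·s⁻⁶·A⁻²) · (kg⁻¹·m⁻²·s²) = kg·m⁶·s⁻⁵·A⁻²·cd⁻².
Both reduce to kg·m⁶·s⁻⁵·A⁻²·cd⁻².

Yes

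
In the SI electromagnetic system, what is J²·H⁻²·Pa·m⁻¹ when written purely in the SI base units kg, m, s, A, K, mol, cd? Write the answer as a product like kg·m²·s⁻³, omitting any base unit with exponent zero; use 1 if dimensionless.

J = N·m (work = force × distance),
    = kg·m²·s⁻².
So J² = kg²·m⁴·s⁻⁴.
H = Wb/A (inductance = flux per current),
    = kg·m²·s⁻²·A⁻².
So H⁻² = kg⁻²·m⁻⁴·s⁴·A⁴.
Pa = N/m² (pressure = force per area),
    = kg·m⁻¹·s⁻².
Combining: J²·H⁻²·Pa·m⁻¹ = (kg²·m⁴·s⁻⁴) · (kg⁻²·m⁻⁴·s⁴·A⁴) · (kg·m⁻¹·s⁻²) · m⁻¹ = kg·m⁻²·s⁻²·A⁴.

kg·m⁻²·s⁻²·A⁴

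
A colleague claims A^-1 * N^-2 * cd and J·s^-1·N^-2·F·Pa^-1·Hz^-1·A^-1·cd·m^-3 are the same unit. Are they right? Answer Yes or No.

Left side:
  N = kg·m/s² = kg·m·s⁻² (force = mass × acceleration).
  So N⁻² = kg⁻²·m⁻²·s⁴.
  Combining: A⁻¹·N⁻²·cd = A⁻¹ · (kg⁻²·m⁻²·s⁴) · cd = kg⁻²·m⁻²·s⁴·A⁻¹·cd.
Right side:
  J = N·m (work = force × distance),
      = kg·m²·s⁻².
  N = kg·m/s² = kg·m·s⁻² (force = mass × acceleration).
  So N⁻² = kg⁻²·m⁻²·s⁴.
  F = C/V (capacitance = charge per voltage),
      = A·s/(kg·m²·s⁻³·A⁻¹) (substituting C and V),
      = kg⁻¹·m⁻²·s⁴·A².
  Pa = N/m² (pressure = force per area),
      = kg·m⁻¹·s⁻².
  So Pa⁻¹ = kg⁻¹·m·s².
  Hz = 1/s = s⁻¹ (frequency is cycles per second).
  So Hz⁻¹ = s.
  Combining: J·s⁻¹·N⁻²·F·Pa⁻¹·Hz⁻¹·A⁻¹·cd·m⁻³ = (kg·m²·s⁻²) · s⁻¹ · (kg⁻²·m⁻²·s⁴) · (kg⁻¹·m⁻²·s⁴·A²) · (kg⁻¹·m·s²) · s · A⁻¹ · cd · m⁻³ = kg⁻³·m⁻⁴·s⁸·A·cd.
Left is kg⁻²·m⁻²·s⁴·A⁻¹·cd; right is kg⁻³·m⁻⁴·s⁸·A·cd — different.

No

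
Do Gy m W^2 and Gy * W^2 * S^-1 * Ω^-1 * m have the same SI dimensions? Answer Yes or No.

Yes

Left side:
  Gy = J/kg (absorbed dose = energy per mass),
      = m²·s⁻².
  W = J/s (power = energy per time),
      = kg·m²·s⁻³.
  So W² = kg²·m⁴·s⁻⁶.
  Combining: Gy·m·W² = (m²·s⁻²) · m · (kg²·m⁴·s⁻⁶) = kg²·m⁷·s⁻⁸.
Right side:
  Gy = J/kg (absorbed dose = energy per mass),
      = m²·s⁻².
  W = J/s (power = energy per time),
      = kg·m²·s⁻³.
  So W² = kg²·m⁴·s⁻⁶.
  S = 1/Ω (conductance is reciprocal resistance),
      = kg⁻¹·m⁻²·s³·A².
  So S⁻¹ = kg·m²·s⁻³·A⁻².
  Ω = V/A (resistance = voltage per current),
      = kg·m²·s⁻³·A⁻².
  So Ω⁻¹ = kg⁻¹·m⁻²·s³·A².
  Combining: Gy·W²·S⁻¹·Ω⁻¹·m = (m²·s⁻²) · (kg²·m⁴·s⁻⁶) · (kg·m²·s⁻³·A⁻²) · (kg⁻¹·m⁻²·s³·A²) · m = kg²·m⁷·s⁻⁸.
Both reduce to kg²·m⁷·s⁻⁸.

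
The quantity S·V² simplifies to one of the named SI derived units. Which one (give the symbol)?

S = 1/Ω (conductance is reciprocal resistance),
    = kg⁻¹·m⁻²·s³·A².
V = W/A (potential = power per current),
    = kg·m²·s⁻³·A⁻¹.
So V² = kg²·m⁴·s⁻⁶·A⁻².
Combining: S·V² = (kg⁻¹·m⁻²·s³·A²) · (kg²·m⁴·s⁻⁶·A⁻²) = kg·m²·s⁻³.
kg·m²·s⁻³ is the base-SI form of the watt.

W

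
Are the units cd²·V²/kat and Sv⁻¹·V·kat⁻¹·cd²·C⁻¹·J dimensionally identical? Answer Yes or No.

No

Left side:
  kat = mol/s = s⁻¹·mol (catalytic activity).
  So kat⁻¹ = s·mol⁻¹.
  V = W/A (potential = power per current),
      = kg·m²·s⁻³·A⁻¹.
  So V² = kg²·m⁴·s⁻⁶·A⁻².
  Combining: cd²·kat⁻¹·V² = cd² · (s·mol⁻¹) · (kg²·m⁴·s⁻⁶·A⁻²) = kg²·m⁴·s⁻⁵·A⁻²·mol⁻¹·cd².
Right side:
  Sv = m²·s⁻².
  So Sv⁻¹ = m⁻²·s².
  V = kg·m²·s⁻³·A⁻¹.
  kat = s⁻¹·mol.
  So kat⁻¹ = s·mol⁻¹.
  C = s·A.
  So C⁻¹ = s⁻¹·A⁻¹.
  J = kg·m²·s⁻².
  Combining: Sv⁻¹·V·kat⁻¹·cd²·C⁻¹·J = (m⁻²·s²) · (kg·m²·s⁻³·A⁻¹) · (s·mol⁻¹) · cd² · (s⁻¹·A⁻¹) · (kg·m²·s⁻²) = kg²·m²·s⁻³·A⁻²·mol⁻¹·cd².
Left is kg²·m⁴·s⁻⁵·A⁻²·mol⁻¹·cd²; right is kg²·m²·s⁻³·A⁻²·mol⁻¹·cd² — different.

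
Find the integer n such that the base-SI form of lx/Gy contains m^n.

Gy = J/kg (absorbed dose = energy per mass),
    = m²·s⁻².
So Gy⁻¹ = m⁻²·s².
lx = lm/m² (illuminance = luminous flux per area),
    = m⁻²·cd.
Combining: Gy⁻¹·lx = (m⁻²·s²) · (m⁻²·cd) = m⁻⁴·s²·cd.
The exponent of m is -4.

-4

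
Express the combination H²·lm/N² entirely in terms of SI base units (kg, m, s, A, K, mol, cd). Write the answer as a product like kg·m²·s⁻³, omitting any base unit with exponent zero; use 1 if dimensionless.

H = Wb/A (inductance = flux per current),
    = kg·m²·s⁻²·A⁻².
So H² = kg²·m⁴·s⁻⁴·A⁻⁴.
N = kg·m/s² = kg·m·s⁻² (force = mass × acceleration).
So N⁻² = kg⁻²·m⁻²·s⁴.
lm = cd·sr = cd (luminous flux; sr is dimensionless).
Combining: H²·N⁻²·lm = (kg²·m⁴·s⁻⁴·A⁻⁴) · (kg⁻²·m⁻²·s⁴) · cd = m²·A⁻⁴·cd.

m²·A⁻⁴·cd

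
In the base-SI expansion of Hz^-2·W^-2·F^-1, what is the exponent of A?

-2

Hz = 1/s = s⁻¹ (frequency is cycles per second).
So Hz⁻² = s².
W = J/s (power = energy per time),
    = kg·m²·s⁻³.
So W⁻² = kg⁻²·m⁻⁴·s⁶.
F = C/V (capacitance = charge per voltage),
    = A·s/(kg·m²·s⁻³·A⁻¹) (substituting C and V),
    = kg⁻¹·m⁻²·s⁴·A².
So F⁻¹ = kg·m²·s⁻⁴·A⁻².
Combining: Hz⁻²·W⁻²·F⁻¹ = s² · (kg⁻²·m⁻⁴·s⁶) · (kg·m²·s⁻⁴·A⁻²) = kg⁻¹·m⁻²·s⁴·A⁻².
The exponent of A is -2.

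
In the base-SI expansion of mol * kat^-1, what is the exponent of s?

kat = mol/s = s⁻¹·mol (catalytic activity).
So kat⁻¹ = s·mol⁻¹.
Combining: mol·kat⁻¹ = mol · (s·mol⁻¹) = s.
The exponent of s is 1.

1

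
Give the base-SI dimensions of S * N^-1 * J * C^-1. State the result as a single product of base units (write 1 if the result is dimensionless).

S = kg⁻¹·m⁻²·s³·A².
N = kg·m·s⁻².
So N⁻¹ = kg⁻¹·m⁻¹·s².
J = kg·m²·s⁻².
C = s·A.
So C⁻¹ = s⁻¹·A⁻¹.
Combining: S·N⁻¹·J·C⁻¹ = (kg⁻¹·m⁻²·s³·A²) · (kg⁻¹·m⁻¹·s²) · (kg·m²·s⁻²) · (s⁻¹·A⁻¹) = kg⁻¹·m⁻¹·s²·A.

kg⁻¹·m⁻¹·s²·A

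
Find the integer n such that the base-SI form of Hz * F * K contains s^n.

3

Hz = 1/s = s⁻¹ (frequency is cycles per second).
F = C/V (capacitance = charge per voltage),
    = A·s/(kg·m²·s⁻³·A⁻¹) (substituting C and V),
    = kg⁻¹·m⁻²·s⁴·A².
Combining: Hz·F·K = s⁻¹ · (kg⁻¹·m⁻²·s⁴·A²) · K = kg⁻¹·m⁻²·s³·A²·K.
The exponent of s is 3.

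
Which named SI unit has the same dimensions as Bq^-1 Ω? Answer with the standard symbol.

H

Bq = 1/s = s⁻¹ (activity is decays per second).
So Bq⁻¹ = s.
Ω = V/A (resistance = voltage per current),
    = kg·m²·s⁻³·A⁻².
Combining: Bq⁻¹·Ω = s · (kg·m²·s⁻³·A⁻²) = kg·m²·s⁻²·A⁻².
kg·m²·s⁻²·A⁻² is the base-SI form of the henry.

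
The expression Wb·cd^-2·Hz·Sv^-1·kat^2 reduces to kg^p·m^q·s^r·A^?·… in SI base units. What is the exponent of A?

-1

Wb = kg·m²·s⁻²·A⁻¹.
Hz = s⁻¹.
Sv = m²·s⁻².
So Sv⁻¹ = m⁻²·s².
kat = s⁻¹·mol.
So kat² = s⁻²·mol².
Combining: Wb·cd⁻²·Hz·Sv⁻¹·kat² = (kg·m²·s⁻²·A⁻¹) · cd⁻² · s⁻¹ · (m⁻²·s²) · (s⁻²·mol²) = kg·s⁻³·A⁻¹·mol²·cd⁻².
The exponent of A is -1.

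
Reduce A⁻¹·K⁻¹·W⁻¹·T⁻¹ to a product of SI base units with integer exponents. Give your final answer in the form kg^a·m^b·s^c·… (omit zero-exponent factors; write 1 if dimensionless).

kg⁻²·m⁻²·s⁵·K⁻¹

W = kg·m²·s⁻³.
So W⁻¹ = kg⁻¹·m⁻²·s³.
T = kg·s⁻²·A⁻¹.
So T⁻¹ = kg⁻¹·s²·A.
Combining: A⁻¹·K⁻¹·W⁻¹·T⁻¹ = A⁻¹ · K⁻¹ · (kg⁻¹·m⁻²·s³) · (kg⁻¹·s²·A) = kg⁻²·m⁻²·s⁵·K⁻¹.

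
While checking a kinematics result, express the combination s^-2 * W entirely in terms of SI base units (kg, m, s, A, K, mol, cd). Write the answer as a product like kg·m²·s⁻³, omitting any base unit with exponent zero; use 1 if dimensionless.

kg·m²·s⁻⁵

W = kg·m²·s⁻³.
Combining: s⁻²·W = s⁻² · (kg·m²·s⁻³) = kg·m²·s⁻⁵.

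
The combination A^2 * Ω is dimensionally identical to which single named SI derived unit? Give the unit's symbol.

W

Ω = V/A (resistance = voltage per current),
    = kg·m²·s⁻³·A⁻².
Combining: A²·Ω = A² · (kg·m²·s⁻³·A⁻²) = kg·m²·s⁻³.
kg·m²·s⁻³ is the base-SI form of the watt.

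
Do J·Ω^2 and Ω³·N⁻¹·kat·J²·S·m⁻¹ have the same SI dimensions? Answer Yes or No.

Left side:
  J = N·m (work = force × distance),
      = kg·m²·s⁻².
  Ω = V/A (resistance = voltage per current),
      = kg·m²·s⁻³·A⁻².
  So Ω² = kg²·m⁴·s⁻⁶·A⁻⁴.
  Combining: J·Ω² = (kg·m²·s⁻²) · (kg²·m⁴·s⁻⁶·A⁻⁴) = kg³·m⁶·s⁻⁸·A⁻⁴.
Right side:
  Ω = kg·m²·s⁻³·A⁻².
  So Ω³ = kg³·m⁶·s⁻⁹·A⁻⁶.
  N = kg·m·s⁻².
  So N⁻¹ = kg⁻¹·m⁻¹·s².
  kat = s⁻¹·mol.
  J = kg·m²·s⁻².
  So J² = kg²·m⁴·s⁻⁴.
  S = kg⁻¹·m⁻²·s³·A².
  Combining: Ω³·N⁻¹·kat·J²·S·m⁻¹ = (kg³·m⁶·s⁻⁹·A⁻⁶) · (kg⁻¹·m⁻¹·s²) · (s⁻¹·mol) · (kg²·m⁴·s⁻⁴) · (kg⁻¹·m⁻²·s³·A²) · m⁻¹ = kg³·m⁶·s⁻⁹·A⁻⁴·mol.
Left is kg³·m⁶·s⁻⁸·A⁻⁴; right is kg³·m⁶·s⁻⁹·A⁻⁴·mol — different.

No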